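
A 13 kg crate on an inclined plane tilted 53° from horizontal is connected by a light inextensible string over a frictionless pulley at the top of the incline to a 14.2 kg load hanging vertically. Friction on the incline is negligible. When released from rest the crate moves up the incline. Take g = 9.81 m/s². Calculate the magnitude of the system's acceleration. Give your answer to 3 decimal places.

For the crate on the incline: the weight component along the slope is m₁g sin 53° = 13 × 9.81 × 0.7986 = 101.845 N and the normal force is N = m₁g cos 53° = 76.749 N.
Newton's second law for the crate (up-slope positive): T − 101.845 = 13 a. For the hanging load (downward positive): 14.2 × 9.81 − T = 14.2 a.
Adding the two equations eliminates T: 37.457 = 27.2 a, so a = 1.3771 m/s².

1.377 m/s²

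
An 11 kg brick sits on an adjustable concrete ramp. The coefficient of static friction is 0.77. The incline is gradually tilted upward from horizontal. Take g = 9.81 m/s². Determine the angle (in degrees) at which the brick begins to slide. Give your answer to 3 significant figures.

At the threshold of sliding, static friction is at its maximum μ_s N and exactly balances the weight component along the incline: mg sin θ = μ_s mg cos θ.
Hence tan θ = μ_s = 0.77, so θ = arctan(0.77) = 37.5963°.

37.6°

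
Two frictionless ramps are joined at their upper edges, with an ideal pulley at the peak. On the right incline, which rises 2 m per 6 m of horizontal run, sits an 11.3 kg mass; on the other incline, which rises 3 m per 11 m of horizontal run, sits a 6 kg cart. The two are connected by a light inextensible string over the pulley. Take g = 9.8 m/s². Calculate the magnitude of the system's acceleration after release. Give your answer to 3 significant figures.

Resolve each weight along its own incline: the 11.3 kg mass has component 11.3 × 9.8 × sin 18.43° = 35.019 N down its slope, and the 6 kg mass has 6 × 9.8 × sin 15.26° = 15.471 N down its slope.
The 11.3 kg side's 35.019 N exceeds the other side's 15.471 N, so that mass slides down and the 6 kg mass slides up. Taking that direction as positive, Newton's second law for the whole system gives 35.019 − 15.471 = (11.3 + 6) a, so a = 19.548 / 17.3 = 1.1299 m/s².

1.13 m/s²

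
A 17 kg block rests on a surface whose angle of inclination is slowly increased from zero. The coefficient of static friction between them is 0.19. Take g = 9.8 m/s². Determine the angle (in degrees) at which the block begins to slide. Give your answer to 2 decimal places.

10.76°

At the threshold of sliding, static friction is at its maximum μ_s N and exactly balances the weight component along the incline: mg sin θ = μ_s mg cos θ.
Hence tan θ = μ_s = 0.19, so θ = arctan(0.19) = 10.7580°.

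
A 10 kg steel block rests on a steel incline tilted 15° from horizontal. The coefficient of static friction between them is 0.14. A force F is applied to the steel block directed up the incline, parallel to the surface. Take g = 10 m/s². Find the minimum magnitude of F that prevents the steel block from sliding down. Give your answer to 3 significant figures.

The normal force is N = mg cos 15° = 96.593 N. With F at its minimum the steel block is on the verge of sliding down, so static friction is at its maximum μ_s N = 0.14 × 96.593 = 13.523 N and acts up the slope.
Equilibrium along the incline: F + μ_s N = mg sin 15°, so F = 25.882 − 13.523 = 12.359 N.

12.4 N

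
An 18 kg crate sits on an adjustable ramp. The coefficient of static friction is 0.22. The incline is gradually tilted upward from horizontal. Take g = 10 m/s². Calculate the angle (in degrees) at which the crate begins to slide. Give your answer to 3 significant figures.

At the threshold of sliding, static friction is at its maximum μ_s N and exactly balances the weight component along the incline: mg sin θ = μ_s mg cos θ.
Hence tan θ = μ_s = 0.22, so θ = arctan(0.22) = 12.4074°.

12.4°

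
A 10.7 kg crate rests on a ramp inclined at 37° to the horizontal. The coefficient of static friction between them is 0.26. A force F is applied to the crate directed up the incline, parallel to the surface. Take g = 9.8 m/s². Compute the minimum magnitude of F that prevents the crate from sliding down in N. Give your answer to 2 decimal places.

The normal force is N = mg cos 37° = 83.745 N. With F at its minimum the crate is on the verge of sliding down, so static friction is at its maximum μ_s N = 0.26 × 83.745 = 21.774 N and acts up the slope.
Equilibrium along the incline: F + μ_s N = mg sin 37°, so F = 63.106 − 21.774 = 41.332 N.

41.33 N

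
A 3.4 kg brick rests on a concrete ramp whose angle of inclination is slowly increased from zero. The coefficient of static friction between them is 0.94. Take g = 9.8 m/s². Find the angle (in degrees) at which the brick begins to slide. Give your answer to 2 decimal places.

43.23°

At the threshold of sliding, static friction is at its maximum μ_s N and exactly balances the weight component along the incline: mg sin θ = μ_s mg cos θ.
Hence tan θ = μ_s = 0.94, so θ = arctan(0.94) = 43.2285°.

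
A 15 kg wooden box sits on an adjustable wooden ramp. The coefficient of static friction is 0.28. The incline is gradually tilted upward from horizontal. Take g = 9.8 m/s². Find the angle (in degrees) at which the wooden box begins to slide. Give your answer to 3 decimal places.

15.642°

At the threshold of sliding, static friction is at its maximum μ_s N and exactly balances the weight component along the incline: mg sin θ = μ_s mg cos θ.
Hence tan θ = μ_s = 0.28, so θ = arctan(0.28) = 15.6422°.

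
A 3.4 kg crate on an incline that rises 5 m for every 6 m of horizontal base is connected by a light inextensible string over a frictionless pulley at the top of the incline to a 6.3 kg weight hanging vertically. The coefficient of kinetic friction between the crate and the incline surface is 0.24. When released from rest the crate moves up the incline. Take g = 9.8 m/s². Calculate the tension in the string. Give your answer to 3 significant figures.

39.5 N

For the crate on the incline: the weight component along the slope is m₁g sin 39.81° = 3.4 × 9.8 × 0.6402 = 21.331 N and the normal force is N = m₁g cos 39.81° = 25.597 N.
Kinetic friction opposes the crate's motion up the incline: f = μN = 0.24 × 25.597 = 6.143 N acting down the slope.
Newton's second law for the crate (up-slope positive): T − 21.331 − 6.143 = 3.4 a. For the hanging weight (downward positive): 6.3 × 9.8 − T = 6.3 a.
Adding the two equations eliminates T: 34.266 = 9.7 a, so a = 3.5326 m/s².
Then from the hanging weight's equation, T = 6.3 × (9.8 − 3.5326) = 39.485 N.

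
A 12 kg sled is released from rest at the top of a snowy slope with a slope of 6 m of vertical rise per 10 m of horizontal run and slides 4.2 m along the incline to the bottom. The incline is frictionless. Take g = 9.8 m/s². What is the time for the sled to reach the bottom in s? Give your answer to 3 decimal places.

The weight component along the incline is mg sin 30.96° = 60.505 N and the normal force is N = mg cos 30.96° = 100.841 N.
With no friction, a = g sin 30.96° = 5.0421 m/s².
Starting from rest, L = ½at², so t = √(2L/a) = √(2 × 4.2 / 5.0421) = 1.2907 s.

1.291 s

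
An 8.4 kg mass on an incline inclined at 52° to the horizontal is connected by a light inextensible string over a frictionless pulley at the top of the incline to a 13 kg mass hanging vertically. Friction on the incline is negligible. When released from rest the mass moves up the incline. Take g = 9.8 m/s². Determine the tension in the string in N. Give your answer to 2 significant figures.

For the mass on the incline: the weight component along the slope is m₁g sin 52° = 8.4 × 9.8 × 0.7880 = 64.868 N and the normal force is N = m₁g cos 52° = 50.681 N.
Newton's second law for the mass (up-slope positive): T − 64.868 = 8.4 a. For the hanging mass (downward positive): 13 × 9.8 − T = 13 a.
Adding the two equations eliminates T: 62.532 = 21.4 a, so a = 2.9221 m/s².
Then from the hanging mass's equation, T = 13 × (9.8 − 2.9221) = 89.413 N.

89 N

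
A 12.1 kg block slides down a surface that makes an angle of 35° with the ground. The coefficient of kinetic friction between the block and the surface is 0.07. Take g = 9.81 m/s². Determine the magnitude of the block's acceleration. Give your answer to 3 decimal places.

5.064 m/s²

Resolving the weight along the incline: the component pulling the block down the slope is mg sin 35° = 12.1 × 9.81 × 0.5736 = 68.087 N, and the normal force is N = mg cos 35° = 12.1 × 9.81 × 0.8192 = 97.240 N.
Kinetic friction acts up the slope with magnitude f = μN = 0.07 × 97.240 = 6.807 N.
Net force along the incline is 68.087 − 6.807 = 61.280 N, so a = 61.280 / 12.1 = 5.0645 m/s².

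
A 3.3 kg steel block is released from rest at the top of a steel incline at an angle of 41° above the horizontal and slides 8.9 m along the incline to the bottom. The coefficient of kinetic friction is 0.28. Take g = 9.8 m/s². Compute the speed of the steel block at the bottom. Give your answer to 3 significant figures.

8.81 m/s

The weight component along the incline is mg sin 41° = 21.217 N and the normal force is N = mg cos 41° = 24.407 N.
Friction up the slope is f = μN = 0.28 × 24.407 = 6.834 N, so the net downslope force is 21.217 − 6.834 = 14.383 N and a = 14.383 / 3.3 = 4.3585 m/s².
Starting from rest over a distance of 8.9 m, v² = 2aL = 2 × 4.3585 × 8.9 = 77.5813, so v = 8.8080 m/s.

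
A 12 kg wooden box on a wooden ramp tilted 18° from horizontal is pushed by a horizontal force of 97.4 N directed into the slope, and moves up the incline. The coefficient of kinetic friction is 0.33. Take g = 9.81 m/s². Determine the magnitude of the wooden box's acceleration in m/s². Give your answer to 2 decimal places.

The horizontal push has components F cos 18° = 97.4 × 0.9511 = 92.637 N up the incline and F sin 18° = 97.4 × 0.3090 = 30.097 N pressing into the surface.
The normal force is therefore N = mg cos 18° + F sin 18° = 111.963 + 30.097 = 142.060 N, and kinetic friction down the slope is μN = 0.33 × 142.060 = 46.880 N.
Along the incline: F cos 18° − mg sin 18° − μN = ma, so 92.637 − 36.375 − 46.880 = 12 a, giving a = 0.7818 m/s².

0.78 m/s²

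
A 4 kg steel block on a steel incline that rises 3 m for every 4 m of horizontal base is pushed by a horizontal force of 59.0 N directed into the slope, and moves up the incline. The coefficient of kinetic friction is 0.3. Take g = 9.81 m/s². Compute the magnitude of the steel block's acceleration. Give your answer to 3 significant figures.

0.905 m/s²

The horizontal push has components F cos 36.87° = 59.0 × 0.8000 = 47.200 N up the incline and F sin 36.87° = 59.0 × 0.6000 = 35.400 N pressing into the surface.
The normal force is therefore N = mg cos 36.87° + F sin 36.87° = 31.392 + 35.400 = 66.792 N, and kinetic friction down the slope is μN = 0.3 × 66.792 = 20.038 N.
Along the incline: F cos 36.87° − mg sin 36.87° − μN = ma, so 47.200 − 23.544 − 20.038 = 4 a, giving a = 0.9045 m/s².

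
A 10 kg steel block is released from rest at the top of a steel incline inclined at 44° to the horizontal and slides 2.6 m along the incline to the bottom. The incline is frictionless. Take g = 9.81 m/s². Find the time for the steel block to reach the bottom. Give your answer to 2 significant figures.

The weight component along the incline is mg sin 44° = 68.146 N and the normal force is N = mg cos 44° = 70.567 N.
With no friction, a = g sin 44° = 6.8146 m/s².
Starting from rest, L = ½at², so t = √(2L/a) = √(2 × 2.6 / 6.8146) = 0.8735 s.

0.87 s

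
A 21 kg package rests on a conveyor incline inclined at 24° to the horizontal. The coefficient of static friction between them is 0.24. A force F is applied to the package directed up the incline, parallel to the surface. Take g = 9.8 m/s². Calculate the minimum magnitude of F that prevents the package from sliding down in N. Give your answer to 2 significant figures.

The normal force is N = mg cos 24° = 188.008 N. With F at its minimum the package is on the verge of sliding down, so static friction is at its maximum μ_s N = 0.24 × 188.008 = 45.122 N and acts up the slope.
Equilibrium along the incline: F + μ_s N = mg sin 24°, so F = 83.706 − 45.122 = 38.584 N.

39 N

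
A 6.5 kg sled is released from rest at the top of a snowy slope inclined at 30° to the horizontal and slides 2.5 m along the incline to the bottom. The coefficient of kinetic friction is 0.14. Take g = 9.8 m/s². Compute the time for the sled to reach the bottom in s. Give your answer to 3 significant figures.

The weight component along the incline is mg sin 30° = 31.850 N and the normal force is N = mg cos 30° = 55.166 N.
Friction up the slope is f = μN = 0.14 × 55.166 = 7.723 N, so the net downslope force is 31.850 − 7.723 = 24.127 N and a = 24.127 / 6.5 = 3.7118 m/s².
Starting from rest, L = ½at², so t = √(2L/a) = √(2 × 2.5 / 3.7118) = 1.1606 s.

1.16 s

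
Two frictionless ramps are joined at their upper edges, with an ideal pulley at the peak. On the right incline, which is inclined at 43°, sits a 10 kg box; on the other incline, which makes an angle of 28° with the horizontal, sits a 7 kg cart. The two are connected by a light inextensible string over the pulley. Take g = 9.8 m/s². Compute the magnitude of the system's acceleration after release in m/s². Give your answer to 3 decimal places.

Resolve each weight along its own incline: the 10 kg mass has component 10 × 9.8 × sin 43° = 66.836 N down its slope, and the 7 kg mass has 7 × 9.8 × sin 28° = 32.206 N down its slope.
The 10 kg side's 66.836 N exceeds the other side's 32.206 N, so that mass slides down and the 7 kg mass slides up. Taking that direction as positive, Newton's second law for the whole system gives 66.836 − 32.206 = (10 + 7) a, so a = 34.630 / 17 = 2.0371 m/s².

2.037 m/s²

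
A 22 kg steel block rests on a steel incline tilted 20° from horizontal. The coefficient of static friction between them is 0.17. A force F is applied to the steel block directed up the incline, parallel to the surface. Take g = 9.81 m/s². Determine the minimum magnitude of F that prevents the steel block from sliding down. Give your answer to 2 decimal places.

39.34 N

The normal force is N = mg cos 20° = 202.804 N. With F at its minimum the steel block is on the verge of sliding down, so static friction is at its maximum μ_s N = 0.17 × 202.804 = 34.477 N and acts up the slope.
Equilibrium along the incline: F + μ_s N = mg sin 20°, so F = 73.815 − 34.477 = 39.338 N.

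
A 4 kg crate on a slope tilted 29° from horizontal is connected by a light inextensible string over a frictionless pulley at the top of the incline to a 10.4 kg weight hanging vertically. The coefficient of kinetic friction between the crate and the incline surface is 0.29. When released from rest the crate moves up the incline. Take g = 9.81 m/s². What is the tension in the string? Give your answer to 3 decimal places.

For the crate on the incline: the weight component along the slope is m₁g sin 29° = 4 × 9.81 × 0.4848 = 19.024 N and the normal force is N = m₁g cos 29° = 34.320 N.
Kinetic friction opposes the crate's motion up the incline: f = μN = 0.29 × 34.320 = 9.953 N acting down the slope.
Newton's second law for the crate (up-slope positive): T − 19.024 − 9.953 = 4 a. For the hanging weight (downward positive): 10.4 × 9.81 − T = 10.4 a.
Adding the two equations eliminates T: 73.047 = 14.4 a, so a = 5.0727 m/s².
Then from the hanging weight's equation, T = 10.4 × (9.81 − 5.0727) = 49.268 N.

49.268 N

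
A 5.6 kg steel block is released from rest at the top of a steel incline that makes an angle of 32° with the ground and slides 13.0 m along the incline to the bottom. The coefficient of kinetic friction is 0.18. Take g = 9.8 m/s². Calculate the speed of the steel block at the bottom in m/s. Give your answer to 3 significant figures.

The weight component along the incline is mg sin 32° = 29.082 N and the normal force is N = mg cos 32° = 46.541 N.
Friction up the slope is f = μN = 0.18 × 46.541 = 8.377 N, so the net downslope force is 29.082 − 8.377 = 20.705 N and a = 20.705 / 5.6 = 3.6973 m/s².
Starting from rest over a distance of 13.0 m, v² = 2aL = 2 × 3.6973 × 13.0 = 96.1298, so v = 9.8046 m/s.

9.80 m/s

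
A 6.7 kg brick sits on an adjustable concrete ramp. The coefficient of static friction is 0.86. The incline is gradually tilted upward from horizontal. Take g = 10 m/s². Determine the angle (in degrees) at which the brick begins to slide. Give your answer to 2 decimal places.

At the threshold of sliding, static friction is at its maximum μ_s N and exactly balances the weight component along the incline: mg sin θ = μ_s mg cos θ.
Hence tan θ = μ_s = 0.86, so θ = arctan(0.86) = 40.6955°.

40.70°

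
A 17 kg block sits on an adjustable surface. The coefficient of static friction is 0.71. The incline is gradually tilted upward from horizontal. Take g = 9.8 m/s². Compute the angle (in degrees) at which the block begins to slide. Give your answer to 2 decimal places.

At the threshold of sliding, static friction is at its maximum μ_s N and exactly balances the weight component along the incline: mg sin θ = μ_s mg cos θ.
Hence tan θ = μ_s = 0.71, so θ = arctan(0.71) = 35.3748°.

35.37°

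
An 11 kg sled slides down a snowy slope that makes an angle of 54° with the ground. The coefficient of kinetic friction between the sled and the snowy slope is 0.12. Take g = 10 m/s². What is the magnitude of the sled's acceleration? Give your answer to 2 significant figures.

7.4 m/s²

Resolving the weight along the incline: the component pulling the sled down the slope is mg sin 54° = 11 × 10 × 0.8090 = 88.990 N, and the normal force is N = mg cos 54° = 11 × 10 × 0.5878 = 64.658 N.
Kinetic friction acts up the slope with magnitude f = μN = 0.12 × 64.658 = 7.759 N.
Net force along the incline is 88.990 − 7.759 = 81.231 N, so a = 81.231 / 11 = 7.3846 m/s².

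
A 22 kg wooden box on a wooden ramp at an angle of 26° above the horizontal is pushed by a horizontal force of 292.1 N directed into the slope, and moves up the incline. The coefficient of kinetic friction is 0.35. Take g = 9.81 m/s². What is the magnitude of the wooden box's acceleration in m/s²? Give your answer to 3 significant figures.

The horizontal push has components F cos 26° = 292.1 × 0.8988 = 262.539 N up the incline and F sin 26° = 292.1 × 0.4384 = 128.057 N pressing into the surface.
The normal force is therefore N = mg cos 26° + F sin 26° = 193.979 + 128.057 = 322.036 N, and kinetic friction down the slope is μN = 0.35 × 322.036 = 112.713 N.
Along the incline: F cos 26° − mg sin 26° − μN = ma, so 262.539 − 94.615 − 112.713 = 22 a, giving a = 2.5096 m/s².

2.51 m/s²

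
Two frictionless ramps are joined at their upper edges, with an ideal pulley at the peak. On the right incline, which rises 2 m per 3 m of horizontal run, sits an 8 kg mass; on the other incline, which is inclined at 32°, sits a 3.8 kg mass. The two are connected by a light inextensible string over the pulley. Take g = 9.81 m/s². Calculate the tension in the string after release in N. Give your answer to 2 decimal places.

Resolve each weight along its own incline: the 8 kg mass has component 8 × 9.81 × sin 33.69° = 43.533 N down its slope, and the 3.8 kg mass has 3.8 × 9.81 × sin 32° = 19.754 N down its slope.
The 8 kg side's 43.533 N exceeds the other side's 19.754 N, so that mass slides down and the 3.8 kg mass slides up. Taking that direction as positive, Newton's second law for the whole system gives 43.533 − 19.754 = (8 + 3.8) a, so a = 23.779 / 11.8 = 2.0152 m/s².
For the 3.8 kg mass (up-slope positive): T − 19.754 = 3.8 × 2.0152, so T = 27.412 N.

27.41 N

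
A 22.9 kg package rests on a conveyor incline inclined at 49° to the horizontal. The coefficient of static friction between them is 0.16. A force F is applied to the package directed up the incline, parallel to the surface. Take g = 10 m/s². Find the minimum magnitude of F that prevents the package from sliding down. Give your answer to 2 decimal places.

148.79 N

The normal force is N = mg cos 49° = 150.238 N. With F at its minimum the package is on the verge of sliding down, so static friction is at its maximum μ_s N = 0.16 × 150.238 = 24.038 N and acts up the slope.
Equilibrium along the incline: F + μ_s N = mg sin 49°, so F = 172.828 − 24.038 = 148.790 N.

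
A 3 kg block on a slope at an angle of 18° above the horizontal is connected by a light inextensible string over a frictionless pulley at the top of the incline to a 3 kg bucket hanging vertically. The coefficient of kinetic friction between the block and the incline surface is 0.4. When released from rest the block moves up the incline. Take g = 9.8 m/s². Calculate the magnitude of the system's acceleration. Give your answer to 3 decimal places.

For the block on the incline: the weight component along the slope is m₁g sin 18° = 3 × 9.8 × 0.3090 = 9.085 N and the normal force is N = m₁g cos 18° = 27.961 N.
Kinetic friction opposes the block's motion up the incline: f = μN = 0.4 × 27.961 = 11.184 N acting down the slope.
Newton's second law for the block (up-slope positive): T − 9.085 − 11.184 = 3 a. For the hanging bucket (downward positive): 3 × 9.8 − T = 3 a.
Adding the two equations eliminates T: 9.131 = 6 a, so a = 1.5218 m/s².

1.522 m/s²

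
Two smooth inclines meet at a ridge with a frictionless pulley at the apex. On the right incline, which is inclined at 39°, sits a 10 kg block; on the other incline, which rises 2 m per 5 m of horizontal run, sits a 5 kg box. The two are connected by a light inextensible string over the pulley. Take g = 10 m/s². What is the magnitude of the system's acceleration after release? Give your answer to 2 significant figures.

Resolve each weight along its own incline: the 10 kg mass has component 10 × 10 × sin 39° = 62.932 N down its slope, and the 5 kg mass has 5 × 10 × sin 21.80° = 18.570 N down its slope.
The 10 kg side's 62.932 N exceeds the other side's 18.570 N, so that mass slides down and the 5 kg mass slides up. Taking that direction as positive, Newton's second law for the whole system gives 62.932 − 18.570 = (10 + 5) a, so a = 44.362 / 15 = 2.9575 m/s².

3.0 m/s²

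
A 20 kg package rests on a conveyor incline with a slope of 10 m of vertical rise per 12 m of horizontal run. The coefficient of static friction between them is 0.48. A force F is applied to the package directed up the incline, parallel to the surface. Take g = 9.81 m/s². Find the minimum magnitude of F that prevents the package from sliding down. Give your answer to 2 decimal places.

The normal force is N = mg cos 39.81° = 150.725 N. With F at its minimum the package is on the verge of sliding down, so static friction is at its maximum μ_s N = 0.48 × 150.725 = 72.348 N and acts up the slope.
Equilibrium along the incline: F + μ_s N = mg sin 39.81°, so F = 125.604 − 72.348 = 53.256 N.

53.26 N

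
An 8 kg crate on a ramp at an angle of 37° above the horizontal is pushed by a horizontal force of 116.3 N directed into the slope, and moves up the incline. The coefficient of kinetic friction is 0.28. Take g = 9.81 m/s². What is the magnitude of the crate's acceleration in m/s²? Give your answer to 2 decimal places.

1.06 m/s²

The horizontal push has components F cos 37° = 116.3 × 0.7986 = 92.877 N up the incline and F sin 37° = 116.3 × 0.6018 = 69.989 N pressing into the surface.
The normal force is therefore N = mg cos 37° + F sin 37° = 62.674 + 69.989 = 132.663 N, and kinetic friction down the slope is μN = 0.28 × 132.663 = 37.146 N.
Along the incline: F cos 37° − mg sin 37° − μN = ma, so 92.877 − 47.229 − 37.146 = 8 a, giving a = 1.0627 m/s².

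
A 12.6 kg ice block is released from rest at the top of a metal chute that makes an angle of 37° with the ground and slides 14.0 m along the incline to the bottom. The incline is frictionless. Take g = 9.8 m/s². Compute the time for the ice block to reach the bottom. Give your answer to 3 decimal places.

2.179 s

The weight component along the incline is mg sin 37° = 74.312 N and the normal force is N = mg cos 37° = 98.616 N.
With no friction, a = g sin 37° = 5.8978 m/s².
Starting from rest, L = ½at², so t = √(2L/a) = √(2 × 14.0 / 5.8978) = 2.1789 s.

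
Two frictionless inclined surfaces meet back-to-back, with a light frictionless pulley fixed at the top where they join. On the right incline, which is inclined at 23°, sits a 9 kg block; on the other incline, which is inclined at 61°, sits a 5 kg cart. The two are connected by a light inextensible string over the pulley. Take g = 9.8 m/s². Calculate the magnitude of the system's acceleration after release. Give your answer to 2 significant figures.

0.60 m/s²

Resolve each weight along its own incline: the 9 kg mass has component 9 × 9.8 × sin 23° = 34.462 N down its slope, and the 5 kg mass has 5 × 9.8 × sin 61° = 42.856 N down its slope.
The 5 kg side's 42.856 N exceeds the other side's 34.462 N, so that mass slides down and the 9 kg mass slides up. Taking that direction as positive, Newton's second law for the whole system gives 42.856 − 34.462 = (9 + 5) a, so a = 8.394 / 14 = 0.5996 m/s².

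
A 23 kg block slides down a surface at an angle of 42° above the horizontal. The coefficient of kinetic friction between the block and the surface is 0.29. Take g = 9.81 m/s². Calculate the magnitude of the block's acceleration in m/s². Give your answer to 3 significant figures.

Resolving the weight along the incline: the component pulling the block down the slope is mg sin 42° = 23 × 9.81 × 0.6691 = 150.969 N, and the normal force is N = mg cos 42° = 23 × 9.81 × 0.7431 = 167.666 N.
Kinetic friction acts up the slope with magnitude f = μN = 0.29 × 167.666 = 48.623 N.
Net force along the incline is 150.969 − 48.623 = 102.346 N, so a = 102.346 / 23 = 4.4498 m/s².

4.45 m/s²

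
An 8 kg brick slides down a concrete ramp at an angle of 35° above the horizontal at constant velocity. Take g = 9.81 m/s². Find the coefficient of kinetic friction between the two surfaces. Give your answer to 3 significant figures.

At constant velocity the net force along the incline is zero: mg sin 35° = μ mg cos 35°.
So μ = tan 35° = 0.5736 / 0.8192 = 0.7002.

0.700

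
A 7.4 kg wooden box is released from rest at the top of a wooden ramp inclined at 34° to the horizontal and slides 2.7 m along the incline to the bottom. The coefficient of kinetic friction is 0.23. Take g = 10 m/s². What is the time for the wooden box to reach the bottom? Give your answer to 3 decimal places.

The weight component along the incline is mg sin 34° = 41.380 N and the normal force is N = mg cos 34° = 61.349 N.
Friction up the slope is f = μN = 0.23 × 61.349 = 14.110 N, so the net downslope force is 41.380 − 14.110 = 27.270 N and a = 27.270 / 7.4 = 3.6851 m/s².
Starting from rest, L = ½at², so t = √(2L/a) = √(2 × 2.7 / 3.6851) = 1.2105 s.

1.211 s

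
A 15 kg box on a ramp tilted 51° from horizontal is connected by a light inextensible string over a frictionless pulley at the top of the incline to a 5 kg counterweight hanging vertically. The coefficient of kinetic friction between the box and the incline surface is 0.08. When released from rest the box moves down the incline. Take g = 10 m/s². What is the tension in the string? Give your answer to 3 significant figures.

For the box on the incline: the weight component along the slope is m₁g sin 51° = 15 × 10 × 0.7771 = 116.565 N and the normal force is N = m₁g cos 51° = 94.398 N.
Kinetic friction opposes the box's motion down the incline: f = μN = 0.08 × 94.398 = 7.552 N acting up the slope.
Newton's second law for the box (down-slope positive): 116.565 − 7.552 − T = 15 a. For the hanging counterweight (upward positive): T − 5 × 10 = 5 a.
Adding the two equations eliminates T: 59.013 = 20 a, so a = 2.9506 m/s².
Then from the hanging counterweight's equation, T = 5 × (10 + 2.9506) = 64.753 N.

64.8 N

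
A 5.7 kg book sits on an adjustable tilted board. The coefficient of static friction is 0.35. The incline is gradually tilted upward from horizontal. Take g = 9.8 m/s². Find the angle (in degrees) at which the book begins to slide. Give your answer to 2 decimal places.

19.29°

At the threshold of sliding, static friction is at its maximum μ_s N and exactly balances the weight component along the incline: mg sin θ = μ_s mg cos θ.
Hence tan θ = μ_s = 0.35, so θ = arctan(0.35) = 19.2900°.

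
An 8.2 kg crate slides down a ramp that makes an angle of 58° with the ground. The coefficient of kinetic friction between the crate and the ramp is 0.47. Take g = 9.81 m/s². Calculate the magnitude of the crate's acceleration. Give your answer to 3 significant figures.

Resolving the weight along the incline: the component pulling the crate down the slope is mg sin 58° = 8.2 × 9.81 × 0.8480 = 68.215 N, and the normal force is N = mg cos 58° = 8.2 × 9.81 × 0.5299 = 42.626 N.
Kinetic friction acts up the slope with magnitude f = μN = 0.47 × 42.626 = 20.034 N.
Net force along the incline is 68.215 − 20.034 = 48.181 N, so a = 48.181 / 8.2 = 5.8757 m/s².

5.88 m/s²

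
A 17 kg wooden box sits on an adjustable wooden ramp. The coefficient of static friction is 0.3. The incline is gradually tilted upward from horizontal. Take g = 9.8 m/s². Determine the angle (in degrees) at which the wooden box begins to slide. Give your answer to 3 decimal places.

At the threshold of sliding, static friction is at its maximum μ_s N and exactly balances the weight component along the incline: mg sin θ = μ_s mg cos θ.
Hence tan θ = μ_s = 0.3, so θ = arctan(0.3) = 16.6992°.

16.699°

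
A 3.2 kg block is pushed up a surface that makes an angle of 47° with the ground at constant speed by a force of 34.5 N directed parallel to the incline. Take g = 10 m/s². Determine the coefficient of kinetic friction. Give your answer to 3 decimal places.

At constant speed ΣF = 0 along the incline. The applied 34.5 N acts up the slope; the weight component mg sin 47° = 23.403 N and kinetic friction μN both act down the slope.
So 34.5 = 23.403 + μ × 21.824, giving μ = (34.5 − 23.403) / 21.824 = 0.5085.

0.508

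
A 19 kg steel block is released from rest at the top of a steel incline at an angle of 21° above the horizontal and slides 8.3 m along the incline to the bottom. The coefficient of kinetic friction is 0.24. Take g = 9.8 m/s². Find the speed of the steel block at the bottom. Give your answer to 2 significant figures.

4.7 m/s

The weight component along the incline is mg sin 21° = 66.728 N and the normal force is N = mg cos 21° = 173.833 N.
Friction up the slope is f = μN = 0.24 × 173.833 = 41.720 N, so the net downslope force is 66.728 − 41.720 = 25.008 N and a = 25.008 / 19 = 1.3162 m/s².
Starting from rest over a distance of 8.3 m, v² = 2aL = 2 × 1.3162 × 8.3 = 21.8489, so v = 4.6743 m/s.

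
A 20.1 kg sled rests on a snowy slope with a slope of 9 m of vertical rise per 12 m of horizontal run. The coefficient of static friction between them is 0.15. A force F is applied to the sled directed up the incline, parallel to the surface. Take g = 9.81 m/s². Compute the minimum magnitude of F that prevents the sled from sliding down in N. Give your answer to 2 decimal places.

94.65 N

The normal force is N = mg cos 36.87° = 157.745 N. With F at its minimum the sled is on the verge of sliding down, so static friction is at its maximum μ_s N = 0.15 × 157.745 = 23.662 N and acts up the slope.
Equilibrium along the incline: F + μ_s N = mg sin 36.87°, so F = 118.309 − 23.662 = 94.647 N.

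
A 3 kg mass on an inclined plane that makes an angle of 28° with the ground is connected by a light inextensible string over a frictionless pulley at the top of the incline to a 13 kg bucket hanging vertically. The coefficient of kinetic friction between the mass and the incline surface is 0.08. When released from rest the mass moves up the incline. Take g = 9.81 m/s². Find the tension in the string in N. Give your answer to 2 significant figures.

37 N

For the mass on the incline: the weight component along the slope is m₁g sin 28° = 3 × 9.81 × 0.4695 = 13.817 N and the normal force is N = m₁g cos 28° = 25.985 N.
Kinetic friction opposes the mass's motion up the incline: f = μN = 0.08 × 25.985 = 2.079 N acting down the slope.
Newton's second law for the mass (up-slope positive): T − 13.817 − 2.079 = 3 a. For the hanging bucket (downward positive): 13 × 9.81 − T = 13 a.
Adding the two equations eliminates T: 111.634 = 16 a, so a = 6.9771 m/s².
Then from the hanging bucket's equation, T = 13 × (9.81 − 6.9771) = 36.828 N.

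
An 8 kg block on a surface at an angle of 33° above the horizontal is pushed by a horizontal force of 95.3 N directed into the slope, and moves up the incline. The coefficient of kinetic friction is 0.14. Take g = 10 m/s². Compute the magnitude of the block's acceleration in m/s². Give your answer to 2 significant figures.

2.5 m/s²

The horizontal push has components F cos 33° = 95.3 × 0.8387 = 79.928 N up the incline and F sin 33° = 95.3 × 0.5446 = 51.900 N pressing into the surface.
The normal force is therefore N = mg cos 33° + F sin 33° = 67.096 + 51.900 = 118.996 N, and kinetic friction down the slope is μN = 0.14 × 118.996 = 16.659 N.
Along the incline: F cos 33° − mg sin 33° − μN = ma, so 79.928 − 43.568 − 16.659 = 8 a, giving a = 2.4626 m/s².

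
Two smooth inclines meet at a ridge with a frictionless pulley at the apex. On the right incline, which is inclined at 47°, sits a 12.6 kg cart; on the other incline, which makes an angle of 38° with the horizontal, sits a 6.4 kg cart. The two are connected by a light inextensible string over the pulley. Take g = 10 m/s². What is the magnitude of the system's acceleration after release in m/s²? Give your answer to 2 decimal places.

2.78 m/s²

Resolve each weight along its own incline: the 12.6 kg mass has component 12.6 × 10 × sin 47° = 92.151 N down its slope, and the 6.4 kg mass has 6.4 × 10 × sin 38° = 39.402 N down its slope.
The 12.6 kg side's 92.151 N exceeds the other side's 39.402 N, so that mass slides down and the 6.4 kg mass slides up. Taking that direction as positive, Newton's second law for the whole system gives 92.151 − 39.402 = (12.6 + 6.4) a, so a = 52.749 / 19 = 2.7763 m/s².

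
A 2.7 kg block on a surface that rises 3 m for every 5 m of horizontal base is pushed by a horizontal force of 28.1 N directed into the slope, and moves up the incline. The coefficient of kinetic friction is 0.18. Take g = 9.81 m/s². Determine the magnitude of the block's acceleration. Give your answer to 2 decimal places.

The horizontal push has components F cos 30.96° = 28.1 × 0.8575 = 24.096 N up the incline and F sin 30.96° = 28.1 × 0.5145 = 14.457 N pressing into the surface.
The normal force is therefore N = mg cos 30.96° + F sin 30.96° = 22.713 + 14.457 = 37.170 N, and kinetic friction down the slope is μN = 0.18 × 37.170 = 6.691 N.
Along the incline: F cos 30.96° − mg sin 30.96° − μN = ma, so 24.096 − 13.628 − 6.691 = 2.7 a, giving a = 1.3989 m/s².

1.40 m/s²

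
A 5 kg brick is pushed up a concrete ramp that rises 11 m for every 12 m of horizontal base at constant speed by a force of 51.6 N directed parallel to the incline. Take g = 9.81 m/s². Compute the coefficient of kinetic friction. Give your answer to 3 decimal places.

0.510

At constant speed ΣF = 0 along the incline. The applied 51.6 N acts up the slope; the weight component mg sin 42.51° = 33.144 N and kinetic friction μN both act down the slope.
So 51.6 = 33.144 + μ × 36.157, giving μ = (51.6 − 33.144) / 36.157 = 0.5104.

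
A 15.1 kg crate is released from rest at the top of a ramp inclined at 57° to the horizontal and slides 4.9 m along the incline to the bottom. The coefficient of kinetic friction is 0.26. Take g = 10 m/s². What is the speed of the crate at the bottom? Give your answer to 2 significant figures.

8.3 m/s

The weight component along the incline is mg sin 57° = 126.639 N and the normal force is N = mg cos 57° = 82.240 N.
Friction up the slope is f = μN = 0.26 × 82.240 = 21.382 N, so the net downslope force is 126.639 − 21.382 = 105.257 N and a = 105.257 / 15.1 = 6.9707 m/s².
Starting from rest over a distance of 4.9 m, v² = 2aL = 2 × 6.9707 × 4.9 = 68.3129, so v = 8.2652 m/s.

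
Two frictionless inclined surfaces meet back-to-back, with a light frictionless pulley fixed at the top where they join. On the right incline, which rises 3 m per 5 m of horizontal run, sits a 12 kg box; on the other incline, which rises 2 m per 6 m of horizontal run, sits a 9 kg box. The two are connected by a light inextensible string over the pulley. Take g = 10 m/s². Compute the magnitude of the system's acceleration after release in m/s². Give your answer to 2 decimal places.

Resolve each weight along its own incline: the 12 kg mass has component 12 × 10 × sin 30.96° = 61.739 N down its slope, and the 9 kg mass has 9 × 10 × sin 18.43° = 28.460 N down its slope.
The 12 kg side's 61.739 N exceeds the other side's 28.460 N, so that mass slides down and the 9 kg mass slides up. Taking that direction as positive, Newton's second law for the whole system gives 61.739 − 28.460 = (12 + 9) a, so a = 33.279 / 21 = 1.5847 m/s².

1.58 m/s²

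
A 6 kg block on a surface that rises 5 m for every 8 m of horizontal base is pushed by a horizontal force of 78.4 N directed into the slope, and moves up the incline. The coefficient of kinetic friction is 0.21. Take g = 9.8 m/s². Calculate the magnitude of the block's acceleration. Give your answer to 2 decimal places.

2.69 m/s²

The horizontal push has components F cos 32.01° = 78.4 × 0.8480 = 66.483 N up the incline and F sin 32.01° = 78.4 × 0.5300 = 41.552 N pressing into the surface.
The normal force is therefore N = mg cos 32.01° + F sin 32.01° = 49.862 + 41.552 = 91.414 N, and kinetic friction down the slope is μN = 0.21 × 91.414 = 19.197 N.
Along the incline: F cos 32.01° − mg sin 32.01° − μN = ma, so 66.483 − 31.164 − 19.197 = 6 a, giving a = 2.6870 m/s².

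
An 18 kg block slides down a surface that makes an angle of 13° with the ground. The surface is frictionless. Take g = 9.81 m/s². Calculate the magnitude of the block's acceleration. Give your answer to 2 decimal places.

Resolving the weight along the incline: the component pulling the block down the slope is mg sin 13° = 18 × 9.81 × 0.2250 = 39.731 N, and the normal force is N = mg cos 13° = 18 × 9.81 × 0.9744 = 172.060 N.
With no friction the net force along the incline is 39.731 N, so a = g sin 13° = 39.731 / 18 = 2.2073 m/s².

2.21 m/s²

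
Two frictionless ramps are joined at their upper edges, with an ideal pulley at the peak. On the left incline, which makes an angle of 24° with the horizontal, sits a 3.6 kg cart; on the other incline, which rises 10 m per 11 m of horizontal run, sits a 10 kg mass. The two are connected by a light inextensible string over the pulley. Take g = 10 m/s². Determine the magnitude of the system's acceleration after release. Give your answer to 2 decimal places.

3.87 m/s²

Resolve each weight along its own incline: the 3.6 kg mass has component 3.6 × 10 × sin 24° = 14.643 N down its slope, and the 10 kg mass has 10 × 10 × sin 42.27° = 67.267 N down its slope.
The 10 kg side's 67.267 N exceeds the other side's 14.643 N, so that mass slides down and the 3.6 kg mass slides up. Taking that direction as positive, Newton's second law for the whole system gives 67.267 − 14.643 = (3.6 + 10) a, so a = 52.624 / 13.6 = 3.8694 m/s².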